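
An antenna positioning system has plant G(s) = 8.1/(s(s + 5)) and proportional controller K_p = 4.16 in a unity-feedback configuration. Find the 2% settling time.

From 1 + K_pG(s) = 0: s² + 5s + 33.7 = 0 ⇒ ω_n = 5.805, ζ = 0.4307.
2% settling time T_s ≈ 4/(ζω_n) = 4/2.5 = 1.6 s.

T_s ≈ 1.6 s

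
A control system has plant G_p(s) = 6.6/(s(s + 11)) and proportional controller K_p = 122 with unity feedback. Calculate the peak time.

T_p = 0.113 s

The closed-loop denominator s² + 11s + 805.2 gives ω_n = √805.2 = 28.38 and ζ = 11/(2ω_n) = 0.1938.
Damped frequency ω_d = ω_n√(1−ζ²) = 27.84 rad/s, so peak time T_p = π/ω_d = 0.113 s.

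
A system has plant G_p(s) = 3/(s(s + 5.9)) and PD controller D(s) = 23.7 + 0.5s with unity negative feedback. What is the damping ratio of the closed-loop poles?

Forward path: (23.7 + 0.5s)·3/(s(s+5.9)). The closed-loop characteristic equation is s² + (5.9 + 3·0.5)s + 3·23.7 = 0.
That is s² + 7.4s + 71.1 = 0, so ω_n = 8.432 rad/s and ζ = 7.4/(2·8.432) = 0.4388.

ζ = 0.439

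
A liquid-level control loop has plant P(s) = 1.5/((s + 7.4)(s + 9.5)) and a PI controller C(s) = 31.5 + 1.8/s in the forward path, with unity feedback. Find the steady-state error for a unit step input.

The open loop C(s)P(s) has a pole at the origin (type 1), so the static position error constant is infinite and e_ss = 1/(1+∞) = 0.

0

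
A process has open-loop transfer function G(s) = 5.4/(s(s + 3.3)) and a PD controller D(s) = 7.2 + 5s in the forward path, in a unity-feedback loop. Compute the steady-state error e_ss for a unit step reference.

0

The open loop D(s)G(s) has a pole at the origin (type 1), so the static position error constant is infinite and e_ss = 1/(1+∞) = 0.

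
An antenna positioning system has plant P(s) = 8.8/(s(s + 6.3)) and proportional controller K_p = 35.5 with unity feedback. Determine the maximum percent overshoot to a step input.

The closed-loop denominator s² + 6.3s + 312.4 gives ω_n = √312.4 = 17.67 and ζ = 6.3/(2ω_n) = 0.1782.
%OS = 100·exp(−πζ/√(1−ζ²)) = 100·exp(−π·0.1782/√0.9682) = 56.6%.

56.6%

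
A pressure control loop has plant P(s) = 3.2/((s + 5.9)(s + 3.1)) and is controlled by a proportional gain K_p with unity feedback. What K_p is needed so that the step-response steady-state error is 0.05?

K_p = 109

For a type-0 loop with proportional control, e_ss = 1/(1 + K_p·P(0)).
P(0) = 0.175. Require 1/(1 + K_p·0.175) = 0.05, so 1 + 0.175·K_p = 20.
K_p = (20 − 1)/0.175 = 109.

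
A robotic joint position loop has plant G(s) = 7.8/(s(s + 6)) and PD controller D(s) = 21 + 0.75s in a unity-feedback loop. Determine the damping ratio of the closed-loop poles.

Forward path: (21 + 0.75s)·7.8/(s(s+6)). The closed-loop characteristic equation is s² + (6 + 7.8·0.75)s + 7.8·21 = 0.
That is s² + 11.85s + 163.8 = 0, so ω_n = 12.8 rad/s and ζ = 11.85/(2·12.8) = 0.4629.

ζ = 0.463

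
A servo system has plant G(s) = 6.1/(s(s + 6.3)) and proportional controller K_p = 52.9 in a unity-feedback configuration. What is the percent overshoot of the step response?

57.1%

The closed-loop denominator s² + 6.3s + 322.7 gives ω_n = √322.7 = 17.96 and ζ = 6.3/(2ω_n) = 0.1754.
%OS = 100·exp(−πζ/√(1−ζ²)) = 100·exp(−π·0.1754/√0.9693) = 57.1%.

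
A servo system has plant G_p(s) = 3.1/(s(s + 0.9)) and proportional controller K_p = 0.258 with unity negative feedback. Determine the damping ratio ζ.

ζ = 0.503

1 + K_p·G_p(s) = 0 gives s² + 0.9s + 0.7998 = 0.
Matching s² + 2ζω_n s + ω_n²: ω_n = √0.7998 = 0.8943 rad/s and 2ζω_n = 0.9, so ζ = 0.9/(2·0.8943) = 0.503.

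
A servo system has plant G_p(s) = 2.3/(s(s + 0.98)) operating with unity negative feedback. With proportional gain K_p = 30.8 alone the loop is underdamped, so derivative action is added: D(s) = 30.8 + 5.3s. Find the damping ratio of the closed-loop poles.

ζ = 0.782

Forward path: (30.8 + 5.3s)·2.3/(s(s+0.98)). The closed-loop characteristic equation is s² + (0.98 + 2.3·5.3)s + 2.3·30.8 = 0.
That is s² + 13.17s + 70.84 = 0, so ω_n = 8.417 rad/s and ζ = 13.17/(2·8.417) = 0.7824.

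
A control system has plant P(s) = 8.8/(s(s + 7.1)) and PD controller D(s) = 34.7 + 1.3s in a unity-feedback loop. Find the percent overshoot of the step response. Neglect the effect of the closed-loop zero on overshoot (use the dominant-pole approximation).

Forward path: (34.7 + 1.3s)·8.8/(s(s+7.1)). The closed-loop characteristic equation is s² + (7.1 + 8.8·1.3)s + 8.8·34.7 = 0.
That is s² + 18.54s + 305.4 = 0, so ω_n = 17.47 rad/s and ζ = 18.54/(2·17.47) = 0.5305.
%OS = 100·exp(−πζ/√(1−ζ²)) = 14%.

14%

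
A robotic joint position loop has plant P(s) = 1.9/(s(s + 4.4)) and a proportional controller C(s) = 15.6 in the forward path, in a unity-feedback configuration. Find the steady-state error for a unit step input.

The open loop C(s)P(s) has a pole at the origin (type 1), so the static position error constant is infinite and e_ss = 1/(1+∞) = 0.

0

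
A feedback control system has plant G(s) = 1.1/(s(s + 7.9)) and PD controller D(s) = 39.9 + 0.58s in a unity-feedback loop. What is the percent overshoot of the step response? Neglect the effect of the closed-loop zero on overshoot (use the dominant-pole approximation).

7.08%

Forward path: (39.9 + 0.58s)·1.1/(s(s+7.9)). The closed-loop characteristic equation is s² + (7.9 + 1.1·0.58)s + 1.1·39.9 = 0.
That is s² + 8.538s + 43.89 = 0, so ω_n = 6.625 rad/s and ζ = 8.538/(2·6.625) = 0.6444.
%OS = 100·exp(−πζ/√(1−ζ²)) = 7.08%.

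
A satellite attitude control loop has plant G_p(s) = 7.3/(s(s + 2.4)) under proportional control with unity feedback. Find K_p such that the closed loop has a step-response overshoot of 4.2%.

From %OS = 100·exp(−πζ/√(1−ζ²)) = 4.2%, ζ = −ln(0.042)/√(π²+ln²(0.042)) = 0.7103.
Characteristic equation s² + 2.4s + 7.3K_p = 0 gives ζ = 2.4/(2√(7.3K_p)).
Setting ζ = 0.7103: √(7.3K_p) = 2.4/(2·0.7103) = 1.689, so K_p = 2.854/7.3 = 0.391.

K_p = 0.391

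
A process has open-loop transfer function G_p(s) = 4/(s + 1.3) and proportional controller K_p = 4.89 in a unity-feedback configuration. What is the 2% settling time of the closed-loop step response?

T_s ≈ 0.192 s

Closed-loop transfer function: T(s) = K_p·G_p(s)/(1 + K_p·G_p(s)) = 19.56/(s + 1.3 + 19.56) = 19.56/(s + 20.86).
Time constant τ = 1/20.86 = 0.04794 s, so the 2% settling time is about 4τ = 0.192 s.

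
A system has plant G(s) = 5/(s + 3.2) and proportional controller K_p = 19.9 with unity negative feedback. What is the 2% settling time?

Closed-loop transfer function: T(s) = K_p·G(s)/(1 + K_p·G(s)) = 99.5/(s + 3.2 + 99.5) = 99.5/(s + 102.7).
Time constant τ = 1/102.7 = 0.009737 s, so the 2% settling time is about 4τ = 0.0389 s.

T_s ≈ 0.0389 s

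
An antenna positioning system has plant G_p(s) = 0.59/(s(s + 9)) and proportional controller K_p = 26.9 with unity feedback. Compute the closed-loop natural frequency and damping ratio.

ω_n = 3.98 rad/s, ζ = 1.13

With unity feedback the closed-loop characteristic equation is s² + 9s + 26.9·0.59 = s² + 9s + 15.87 = 0.
So ω_n² = 15.87 ⇒ ω_n = 3.984 rad/s, and ζ = 9/(2ω_n) = 1.13.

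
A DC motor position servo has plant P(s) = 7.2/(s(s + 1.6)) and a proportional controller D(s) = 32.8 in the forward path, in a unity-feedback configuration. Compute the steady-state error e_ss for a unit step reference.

0

The open loop D(s)P(s) has a pole at the origin (type 1), so the static position error constant is infinite and e_ss = 1/(1+∞) = 0.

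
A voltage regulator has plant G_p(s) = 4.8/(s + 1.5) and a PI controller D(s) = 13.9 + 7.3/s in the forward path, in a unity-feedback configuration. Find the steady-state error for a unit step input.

The open loop D(s)G_p(s) has a pole at the origin (type 1), so the static position error constant is infinite and e_ss = 1/(1+∞) = 0.

0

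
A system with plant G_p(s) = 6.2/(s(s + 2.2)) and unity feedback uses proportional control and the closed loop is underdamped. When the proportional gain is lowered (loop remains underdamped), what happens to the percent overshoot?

decrease

ζ = 2.2/(2√(6.2K_p)) rises as K_p falls; higher damping means less overshoot.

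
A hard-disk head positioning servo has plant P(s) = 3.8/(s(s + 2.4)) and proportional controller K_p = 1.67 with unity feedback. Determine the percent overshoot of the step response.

18.2%

Closed-loop characteristic equation: s² + 2.4s + 6.346 = 0, so ω_n = 2.519 rad/s and ζ = 2.4/(2·2.519) = 0.4764.
%OS = 100·exp(−πζ/√(1−ζ²)) = 100·exp(−π·0.4764/√0.7731) = 18.2%.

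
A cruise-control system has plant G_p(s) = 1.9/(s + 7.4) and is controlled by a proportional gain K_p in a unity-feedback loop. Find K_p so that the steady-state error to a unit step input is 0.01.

K_p = 386

The loop is type 0, so e_ss(step) = 1/(1 + K_pos) with K_pos = K_p·G_p(0).
G_p(0) = 0.2568. Require 1/(1 + K_p·0.2568) = 0.01, so 1 + 0.2568·K_p = 100.
K_p = (100 − 1)/0.2568 = 386.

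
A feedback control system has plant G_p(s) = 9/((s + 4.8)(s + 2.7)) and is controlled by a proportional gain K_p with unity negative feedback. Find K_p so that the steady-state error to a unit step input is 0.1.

Steady-state error for a unit step on this type-0 loop is 1/(1 + K_p·G_p(0)).
G_p(0) = 0.6944. Require 1/(1 + K_p·0.6944) = 0.1, so 1 + 0.6944·K_p = 10.
K_p = (10 − 1)/0.6944 = 13.

K_p = 13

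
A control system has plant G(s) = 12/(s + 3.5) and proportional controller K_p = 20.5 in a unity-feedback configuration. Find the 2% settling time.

T_s ≈ 0.016 s

Closed-loop transfer function: T(s) = K_p·G(s)/(1 + K_p·G(s)) = 246/(s + 3.5 + 246) = 246/(s + 249.5).
Time constant τ = 1/249.5 = 0.004008 s, so the 2% settling time is about 4τ = 0.016 s.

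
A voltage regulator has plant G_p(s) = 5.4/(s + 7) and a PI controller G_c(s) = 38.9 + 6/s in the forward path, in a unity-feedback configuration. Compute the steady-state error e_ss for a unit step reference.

The open loop G_c(s)G_p(s) has a pole at the origin (type 1), so the static position error constant is infinite and e_ss = 1/(1+∞) = 0.

0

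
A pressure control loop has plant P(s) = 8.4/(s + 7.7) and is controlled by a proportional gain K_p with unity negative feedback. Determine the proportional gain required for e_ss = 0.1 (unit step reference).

For a type-0 loop with proportional control, e_ss = 1/(1 + K_p·P(0)).
P(0) = 1.091. Require 1/(1 + K_p·1.091) = 0.1, so 1 + 1.091·K_p = 10.
K_p = (10 − 1)/1.091 = 8.25.

K_p = 8.25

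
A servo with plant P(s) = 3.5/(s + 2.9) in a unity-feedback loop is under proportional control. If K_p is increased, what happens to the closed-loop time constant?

decrease

The closed-loop bandwidth 2.9+K_p·3.5 grows with K_p, so τ shrinks.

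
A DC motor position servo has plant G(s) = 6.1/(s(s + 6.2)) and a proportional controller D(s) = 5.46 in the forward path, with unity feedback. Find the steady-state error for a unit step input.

0

The open loop D(s)G(s) has a pole at the origin (type 1), so the static position error constant is infinite and e_ss = 1/(1+∞) = 0.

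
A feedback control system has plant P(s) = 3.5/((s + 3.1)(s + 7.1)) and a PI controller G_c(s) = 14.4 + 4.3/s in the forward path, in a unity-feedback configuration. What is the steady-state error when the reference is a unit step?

0

The open loop G_c(s)P(s) has a pole at the origin (type 1), so the static position error constant is infinite and e_ss = 1/(1+∞) = 0.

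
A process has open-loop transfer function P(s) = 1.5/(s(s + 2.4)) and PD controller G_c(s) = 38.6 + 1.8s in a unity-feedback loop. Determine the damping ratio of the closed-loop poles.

Forward path: (38.6 + 1.8s)·1.5/(s(s+2.4)). The closed-loop characteristic equation is s² + (2.4 + 1.5·1.8)s + 1.5·38.6 = 0.
That is s² + 5.1s + 57.9 = 0, so ω_n = 7.609 rad/s and ζ = 5.1/(2·7.609) = 0.3351.

ζ = 0.335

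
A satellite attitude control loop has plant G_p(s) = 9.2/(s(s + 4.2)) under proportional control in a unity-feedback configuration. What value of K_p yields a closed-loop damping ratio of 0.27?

Closed-loop characteristic equation: s² + 4.2s + K_p·9.2 = 0.
So ω_n = √(9.2K_p) and 2ζω_n = 4.2, giving ζ = 4.2/(2√(9.2K_p)).
Setting ζ = 0.27: √(9.2K_p) = 4.2/(2·0.27) = 7.778, so K_p = 60.49/9.2 = 6.58.

K_p = 6.58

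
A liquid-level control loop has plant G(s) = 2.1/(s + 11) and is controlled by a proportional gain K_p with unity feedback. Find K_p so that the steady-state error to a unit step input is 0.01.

K_p = 519

For a type-0 loop with proportional control, e_ss = 1/(1 + K_p·G(0)).
G(0) = 0.1909. Require 1/(1 + K_p·0.1909) = 0.01, so 1 + 0.1909·K_p = 100.
K_p = (100 − 1)/0.1909 = 519.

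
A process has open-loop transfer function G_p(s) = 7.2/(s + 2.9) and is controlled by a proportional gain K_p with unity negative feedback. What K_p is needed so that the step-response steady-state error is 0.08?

For a type-0 loop with proportional control, e_ss = 1/(1 + K_p·G_p(0)).
G_p(0) = 2.483. Require 1/(1 + K_p·2.483) = 0.08, so 1 + 2.483·K_p = 12.5.
K_p = (12.5 − 1)/2.483 = 4.63.

K_p = 4.63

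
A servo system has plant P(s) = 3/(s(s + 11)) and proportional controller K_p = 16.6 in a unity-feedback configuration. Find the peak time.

T_p = 0.711 s

The closed-loop denominator s² + 11s + 49.8 gives ω_n = √49.8 = 7.057 and ζ = 11/(2ω_n) = 0.7794.
Damped frequency ω_d = ω_n√(1−ζ²) = 4.422 rad/s, so peak time T_p = π/ω_d = 0.711 s.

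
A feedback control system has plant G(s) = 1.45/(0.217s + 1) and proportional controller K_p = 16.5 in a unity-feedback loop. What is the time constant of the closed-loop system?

Closed loop: T(s) = K_p·G/(1+K_p·G) = 23.93/(0.217s + 1 + 23.93), with pole at s = −(1 + 23.93)/0.217 = −114.9.
Closed-loop time constant τ = 1/114.9 = 0.00871 s.

τ = 0.00871 s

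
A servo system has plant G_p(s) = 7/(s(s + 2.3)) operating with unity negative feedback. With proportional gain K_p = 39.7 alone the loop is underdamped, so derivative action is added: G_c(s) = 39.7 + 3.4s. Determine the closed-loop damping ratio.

Forward path: (39.7 + 3.4s)·7/(s(s+2.3)). The closed-loop characteristic equation is s² + (2.3 + 7·3.4)s + 7·39.7 = 0.
That is s² + 26.1s + 277.9 = 0, so ω_n = 16.67 rad/s and ζ = 26.1/(2·16.67) = 0.7828.

ζ = 0.783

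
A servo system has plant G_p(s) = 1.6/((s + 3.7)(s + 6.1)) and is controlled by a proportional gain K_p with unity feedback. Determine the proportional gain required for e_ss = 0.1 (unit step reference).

K_p = 127

For a type-0 loop with proportional control, e_ss = 1/(1 + K_p·G_p(0)).
G_p(0) = 0.07089. Require 1/(1 + K_p·0.07089) = 0.1, so 1 + 0.07089·K_p = 10.
K_p = (10 − 1)/0.07089 = 127.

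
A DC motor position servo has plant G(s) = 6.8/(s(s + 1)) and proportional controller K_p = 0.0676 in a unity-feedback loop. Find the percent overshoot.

Closed-loop characteristic equation: s² + 1s + 0.4597 = 0, so ω_n = 0.678 rad/s and ζ = 1/(2·0.678) = 0.7375.
%OS = 100·exp(−πζ/√(1−ζ²)) = 100·exp(−π·0.7375/√0.4561) = 3.24%.

3.24%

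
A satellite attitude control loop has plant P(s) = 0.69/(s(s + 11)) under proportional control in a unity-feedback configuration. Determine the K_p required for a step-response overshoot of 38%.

From %OS = 100·exp(−πζ/√(1−ζ²)) = 38%, ζ = −ln(0.38)/√(π²+ln²(0.38)) = 0.2943.
Characteristic equation s² + 11s + 0.69K_p = 0 gives ζ = 11/(2√(0.69K_p)).
Setting ζ = 0.2943: √(0.69K_p) = 11/(2·0.2943) = 18.69, so K_p = 349.1/0.69 = 506.

K_p = 506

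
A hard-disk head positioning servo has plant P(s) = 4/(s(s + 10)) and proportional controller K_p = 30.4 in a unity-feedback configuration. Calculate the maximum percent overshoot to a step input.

20.2%

Closed-loop characteristic equation: s² + 10s + 121.6 = 0, so ω_n = 11.03 rad/s and ζ = 10/(2·11.03) = 0.4534.
%OS = 100·exp(−πζ/√(1−ζ²)) = 100·exp(−π·0.4534/√0.7944) = 20.2%.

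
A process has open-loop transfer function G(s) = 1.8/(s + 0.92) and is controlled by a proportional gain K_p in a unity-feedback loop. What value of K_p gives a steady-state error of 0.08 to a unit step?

Steady-state error for a unit step on this type-0 loop is 1/(1 + K_p·G(0)).
G(0) = 1.957. Require 1/(1 + K_p·1.957) = 0.08, so 1 + 1.957·K_p = 12.5.
K_p = (12.5 − 1)/1.957 = 5.88.

K_p = 5.88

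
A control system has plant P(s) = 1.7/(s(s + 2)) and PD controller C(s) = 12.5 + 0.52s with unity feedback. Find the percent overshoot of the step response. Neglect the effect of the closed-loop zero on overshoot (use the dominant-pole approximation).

Forward path: (12.5 + 0.52s)·1.7/(s(s+2)). The closed-loop characteristic equation is s² + (2 + 1.7·0.52)s + 1.7·12.5 = 0.
That is s² + 2.884s + 21.25 = 0, so ω_n = 4.61 rad/s and ζ = 2.884/(2·4.61) = 0.3128.
%OS = 100·exp(−πζ/√(1−ζ²)) = 35.5%.

35.5%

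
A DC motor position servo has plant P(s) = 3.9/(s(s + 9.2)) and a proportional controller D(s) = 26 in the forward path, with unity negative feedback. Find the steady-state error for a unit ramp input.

The loop has one pole at the origin (type 1). Velocity error constant K_v = lim_{s→0} s·D(s)P(s) = 26·3.9/9.2 = 11.02.
Steady-state error to a unit ramp: e_ss = 1/K_v = 0.0907.

0.0907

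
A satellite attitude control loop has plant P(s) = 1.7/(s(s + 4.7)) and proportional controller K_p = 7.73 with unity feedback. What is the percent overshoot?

Closed-loop characteristic equation: s² + 4.7s + 13.14 = 0, so ω_n = 3.625 rad/s and ζ = 4.7/(2·3.625) = 0.6483.
%OS = 100·exp(−πζ/√(1−ζ²)) = 100·exp(−π·0.6483/√0.5798) = 6.89%.

6.89%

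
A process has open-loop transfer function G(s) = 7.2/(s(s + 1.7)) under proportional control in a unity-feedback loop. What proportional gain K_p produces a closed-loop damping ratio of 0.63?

K_p = 0.253

Closed-loop characteristic equation: s² + 1.7s + K_p·7.2 = 0.
So ω_n = √(7.2K_p) and 2ζω_n = 1.7, giving ζ = 1.7/(2√(7.2K_p)).
Setting ζ = 0.63: √(7.2K_p) = 1.7/(2·0.63) = 1.349, so K_p = 1.82/7.2 = 0.253.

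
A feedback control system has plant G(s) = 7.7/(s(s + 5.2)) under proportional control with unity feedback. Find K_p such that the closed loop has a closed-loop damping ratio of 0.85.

Closed-loop characteristic equation: s² + 5.2s + K_p·7.7 = 0.
So ω_n = √(7.7K_p) and 2ζω_n = 5.2, giving ζ = 5.2/(2√(7.7K_p)).
Setting ζ = 0.85: √(7.7K_p) = 5.2/(2·0.85) = 3.059, so K_p = 9.356/7.7 = 1.22.

K_p = 1.22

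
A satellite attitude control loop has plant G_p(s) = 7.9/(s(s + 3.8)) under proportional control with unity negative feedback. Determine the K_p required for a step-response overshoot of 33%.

K_p = 4.13

From %OS = 100·exp(−πζ/√(1−ζ²)) = 33%, ζ = −ln(0.33)/√(π²+ln²(0.33)) = 0.3328.
Characteristic equation s² + 3.8s + 7.9K_p = 0 gives ζ = 3.8/(2√(7.9K_p)).
Setting ζ = 0.3328: √(7.9K_p) = 3.8/(2·0.3328) = 5.709, so K_p = 32.6/7.9 = 4.13.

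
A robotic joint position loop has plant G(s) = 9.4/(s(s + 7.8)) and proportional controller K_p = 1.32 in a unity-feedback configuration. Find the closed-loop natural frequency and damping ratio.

ω_n = 3.52 rad/s, ζ = 1.11

1 + K_p·G(s) = 0 gives s² + 7.8s + 12.41 = 0.
Matching s² + 2ζω_n s + ω_n²: ω_n = √12.41 = 3.522 rad/s and 2ζω_n = 7.8, so ζ = 7.8/(2·3.522) = 1.11.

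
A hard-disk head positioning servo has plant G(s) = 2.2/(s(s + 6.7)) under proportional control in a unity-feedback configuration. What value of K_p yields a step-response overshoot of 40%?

K_p = 65.1

From %OS = 100·exp(−πζ/√(1−ζ²)) = 40%, ζ = −ln(0.4)/√(π²+ln²(0.4)) = 0.28.
Characteristic equation s² + 6.7s + 2.2K_p = 0 gives ζ = 6.7/(2√(2.2K_p)).
Setting ζ = 0.28: √(2.2K_p) = 6.7/(2·0.28) = 11.96, so K_p = 143.1/2.2 = 65.1.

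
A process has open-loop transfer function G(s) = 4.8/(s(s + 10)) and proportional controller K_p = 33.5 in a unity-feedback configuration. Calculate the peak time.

From 1 + K_pG(s) = 0: s² + 10s + 160.8 = 0 ⇒ ω_n = 12.68, ζ = 0.3943.
Damped frequency ω_d = ω_n√(1−ζ²) = 11.65 rad/s, so peak time T_p = π/ω_d = 0.27 s.

T_p = 0.27 s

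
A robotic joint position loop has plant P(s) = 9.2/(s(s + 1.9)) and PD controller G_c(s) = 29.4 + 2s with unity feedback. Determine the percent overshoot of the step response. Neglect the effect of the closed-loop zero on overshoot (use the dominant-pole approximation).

Forward path: (29.4 + 2s)·9.2/(s(s+1.9)). The closed-loop characteristic equation is s² + (1.9 + 9.2·2)s + 9.2·29.4 = 0.
That is s² + 20.3s + 270.5 = 0, so ω_n = 16.45 rad/s and ζ = 20.3/(2·16.45) = 0.6172.
%OS = 100·exp(−πζ/√(1−ζ²)) = 8.51%.

8.51%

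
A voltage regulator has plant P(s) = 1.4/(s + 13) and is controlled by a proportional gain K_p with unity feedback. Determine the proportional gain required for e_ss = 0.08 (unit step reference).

The loop is type 0, so e_ss(step) = 1/(1 + K_pos) with K_pos = K_p·P(0).
P(0) = 0.1077. Require 1/(1 + K_p·0.1077) = 0.08, so 1 + 0.1077·K_p = 12.5.
K_p = (12.5 − 1)/0.1077 = 107.

K_p = 107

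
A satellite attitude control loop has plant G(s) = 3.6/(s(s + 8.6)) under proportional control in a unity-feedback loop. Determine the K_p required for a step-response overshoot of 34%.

K_p = 48.7

From %OS = 100·exp(−πζ/√(1−ζ²)) = 34%, ζ = −ln(0.34)/√(π²+ln²(0.34)) = 0.3248.
Characteristic equation s² + 8.6s + 3.6K_p = 0 gives ζ = 8.6/(2√(3.6K_p)).
Setting ζ = 0.3248: √(3.6K_p) = 8.6/(2·0.3248) = 13.24, so K_p = 175.3/3.6 = 48.7.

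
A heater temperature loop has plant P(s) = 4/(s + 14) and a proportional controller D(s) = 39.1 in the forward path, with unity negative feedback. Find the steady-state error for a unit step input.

The loop is type 0. Static position error constant K_pos = D(0)·P(0) = 39.1·0.2857 = 11.17.
Steady-state error to a unit step: e_ss = 1/(1+K_pos) = 1/12.17 = 0.0822.

0.0822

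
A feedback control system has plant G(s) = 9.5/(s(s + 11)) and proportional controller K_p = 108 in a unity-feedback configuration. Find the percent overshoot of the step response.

The closed-loop denominator s² + 11s + 1026 gives ω_n = √1026 = 32.03 and ζ = 11/(2ω_n) = 0.1717.
%OS = 100·exp(−πζ/√(1−ζ²)) = 100·exp(−π·0.1717/√0.9705) = 57.8%.

57.8%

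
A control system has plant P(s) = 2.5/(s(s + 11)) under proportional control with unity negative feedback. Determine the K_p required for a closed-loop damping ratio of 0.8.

K_p = 18.9

Closed-loop characteristic equation: s² + 11s + K_p·2.5 = 0.
So ω_n = √(2.5K_p) and 2ζω_n = 11, giving ζ = 11/(2√(2.5K_p)).
Setting ζ = 0.8: √(2.5K_p) = 11/(2·0.8) = 6.875, so K_p = 47.27/2.5 = 18.9.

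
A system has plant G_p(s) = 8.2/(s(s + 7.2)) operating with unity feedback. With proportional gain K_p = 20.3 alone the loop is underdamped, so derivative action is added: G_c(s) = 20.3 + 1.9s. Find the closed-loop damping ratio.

Forward path: (20.3 + 1.9s)·8.2/(s(s+7.2)). The closed-loop characteristic equation is s² + (7.2 + 8.2·1.9)s + 8.2·20.3 = 0.
That is s² + 22.78s + 166.5 = 0, so ω_n = 12.9 rad/s and ζ = 22.78/(2·12.9) = 0.8828.

ζ = 0.883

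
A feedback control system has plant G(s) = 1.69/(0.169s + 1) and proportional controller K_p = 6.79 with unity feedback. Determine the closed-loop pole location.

Closed loop: T(s) = K_p·G/(1+K_p·G) = 11.48/(0.169s + 1 + 11.48), with pole at s = −(1 + 11.48)/0.169 = −73.82.

s = -73.82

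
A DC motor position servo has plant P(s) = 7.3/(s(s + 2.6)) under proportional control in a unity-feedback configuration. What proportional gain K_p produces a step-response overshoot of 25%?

From %OS = 100·exp(−πζ/√(1−ζ²)) = 25%, ζ = −ln(0.25)/√(π²+ln²(0.25)) = 0.4037.
Characteristic equation s² + 2.6s + 7.3K_p = 0 gives ζ = 2.6/(2√(7.3K_p)).
Setting ζ = 0.4037: √(7.3K_p) = 2.6/(2·0.4037) = 3.22, so K_p = 10.37/7.3 = 1.42.

K_p = 1.42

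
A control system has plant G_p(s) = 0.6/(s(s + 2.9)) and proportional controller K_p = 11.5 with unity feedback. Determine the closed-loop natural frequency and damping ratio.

1 + K_p·G_p(s) = 0 gives s² + 2.9s + 6.9 = 0.
Matching s² + 2ζω_n s + ω_n²: ω_n = √6.9 = 2.627 rad/s and 2ζω_n = 2.9, so ζ = 2.9/(2·2.627) = 0.552.

ω_n = 2.63 rad/s, ζ = 0.552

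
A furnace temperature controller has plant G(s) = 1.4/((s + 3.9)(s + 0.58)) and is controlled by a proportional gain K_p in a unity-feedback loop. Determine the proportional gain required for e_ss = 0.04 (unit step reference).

For a type-0 loop with proportional control, e_ss = 1/(1 + K_p·G(0)).
G(0) = 0.6189. Require 1/(1 + K_p·0.6189) = 0.04, so 1 + 0.6189·K_p = 25.
K_p = (25 − 1)/0.6189 = 38.8.

K_p = 38.8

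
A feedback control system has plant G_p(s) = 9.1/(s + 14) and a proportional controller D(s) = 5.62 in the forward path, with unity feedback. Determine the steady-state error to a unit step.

0.215

The loop is type 0. Static position error constant K_pos = D(0)·G_p(0) = 5.62·0.65 = 3.653.
Steady-state error to a unit step: e_ss = 1/(1+K_pos) = 1/4.653 = 0.215.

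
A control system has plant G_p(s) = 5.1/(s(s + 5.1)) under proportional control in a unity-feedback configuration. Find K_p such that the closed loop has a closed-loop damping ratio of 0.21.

Closed-loop characteristic equation: s² + 5.1s + K_p·5.1 = 0.
So ω_n = √(5.1K_p) and 2ζω_n = 5.1, giving ζ = 5.1/(2√(5.1K_p)).
Setting ζ = 0.21: √(5.1K_p) = 5.1/(2·0.21) = 12.14, so K_p = 147.4/5.1 = 28.9.

K_p = 28.9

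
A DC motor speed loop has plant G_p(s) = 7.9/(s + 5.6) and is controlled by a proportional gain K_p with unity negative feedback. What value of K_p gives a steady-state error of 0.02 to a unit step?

K_p = 34.7

The loop is type 0, so e_ss(step) = 1/(1 + K_pos) with K_pos = K_p·G_p(0).
G_p(0) = 1.411. Require 1/(1 + K_p·1.411) = 0.02, so 1 + 1.411·K_p = 50.
K_p = (50 − 1)/1.411 = 34.7.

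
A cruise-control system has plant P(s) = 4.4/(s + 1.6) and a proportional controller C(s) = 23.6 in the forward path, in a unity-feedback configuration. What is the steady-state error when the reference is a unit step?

The loop is type 0. Static position error constant K_pos = C(0)·P(0) = 23.6·2.75 = 64.9.
Steady-state error to a unit step: e_ss = 1/(1+K_pos) = 1/65.9 = 0.0152.

0.0152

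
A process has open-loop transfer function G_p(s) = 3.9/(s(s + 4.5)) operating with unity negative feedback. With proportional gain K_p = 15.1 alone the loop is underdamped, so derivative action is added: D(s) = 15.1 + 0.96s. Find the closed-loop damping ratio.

ζ = 0.537

Forward path: (15.1 + 0.96s)·3.9/(s(s+4.5)). The closed-loop characteristic equation is s² + (4.5 + 3.9·0.96)s + 3.9·15.1 = 0.
That is s² + 8.244s + 58.89 = 0, so ω_n = 7.674 rad/s and ζ = 8.244/(2·7.674) = 0.5371.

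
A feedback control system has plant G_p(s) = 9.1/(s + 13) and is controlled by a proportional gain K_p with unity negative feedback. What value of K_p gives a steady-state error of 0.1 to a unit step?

For a type-0 loop with proportional control, e_ss = 1/(1 + K_p·G_p(0)).
G_p(0) = 0.7. Require 1/(1 + K_p·0.7) = 0.1, so 1 + 0.7·K_p = 10.
K_p = (10 − 1)/0.7 = 12.9.

K_p = 12.9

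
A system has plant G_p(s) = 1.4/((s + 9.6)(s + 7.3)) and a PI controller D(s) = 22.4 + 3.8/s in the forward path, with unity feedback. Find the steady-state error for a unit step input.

0

The open loop D(s)G_p(s) has a pole at the origin (type 1), so the static position error constant is infinite and e_ss = 1/(1+∞) = 0.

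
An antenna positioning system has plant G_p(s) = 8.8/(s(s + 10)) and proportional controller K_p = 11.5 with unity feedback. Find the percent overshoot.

16.5%

Closed-loop characteristic equation: s² + 10s + 101.2 = 0, so ω_n = 10.06 rad/s and ζ = 10/(2·10.06) = 0.497.
%OS = 100·exp(−πζ/√(1−ζ²)) = 100·exp(−π·0.497/√0.753) = 16.5%.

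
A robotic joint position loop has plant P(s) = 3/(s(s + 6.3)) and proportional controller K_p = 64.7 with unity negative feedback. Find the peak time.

T_p = 0.231 s

The closed-loop denominator s² + 6.3s + 194.1 gives ω_n = √194.1 = 13.93 and ζ = 6.3/(2ω_n) = 0.2261.
Damped frequency ω_d = ω_n√(1−ζ²) = 13.57 rad/s, so peak time T_p = π/ω_d = 0.231 s.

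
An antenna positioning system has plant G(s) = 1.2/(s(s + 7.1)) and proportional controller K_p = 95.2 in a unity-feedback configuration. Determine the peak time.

T_p = 0.312 s

The closed-loop denominator s² + 7.1s + 114.2 gives ω_n = √114.2 = 10.69 and ζ = 7.1/(2ω_n) = 0.3321.
Damped frequency ω_d = ω_n√(1−ζ²) = 10.08 rad/s, so peak time T_p = π/ω_d = 0.312 s.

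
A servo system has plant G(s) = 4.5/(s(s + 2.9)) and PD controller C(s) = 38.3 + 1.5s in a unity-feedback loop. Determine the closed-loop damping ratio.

ζ = 0.368

Forward path: (38.3 + 1.5s)·4.5/(s(s+2.9)). The closed-loop characteristic equation is s² + (2.9 + 4.5·1.5)s + 4.5·38.3 = 0.
That is s² + 9.65s + 172.3 = 0, so ω_n = 13.13 rad/s and ζ = 9.65/(2·13.13) = 0.3675.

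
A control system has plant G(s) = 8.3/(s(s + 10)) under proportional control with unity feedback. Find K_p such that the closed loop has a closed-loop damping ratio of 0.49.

Closed-loop characteristic equation: s² + 10s + K_p·8.3 = 0.
So ω_n = √(8.3K_p) and 2ζω_n = 10, giving ζ = 10/(2√(8.3K_p)).
Setting ζ = 0.49: √(8.3K_p) = 10/(2·0.49) = 10.2, so K_p = 104.1/8.3 = 12.5.

K_p = 12.5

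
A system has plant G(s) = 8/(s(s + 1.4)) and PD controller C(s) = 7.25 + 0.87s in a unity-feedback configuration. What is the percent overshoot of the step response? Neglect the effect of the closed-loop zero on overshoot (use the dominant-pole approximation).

Forward path: (7.25 + 0.87s)·8/(s(s+1.4)). The closed-loop characteristic equation is s² + (1.4 + 8·0.87)s + 8·7.25 = 0.
That is s² + 8.36s + 58 = 0, so ω_n = 7.616 rad/s and ζ = 8.36/(2·7.616) = 0.5489.
%OS = 100·exp(−πζ/√(1−ζ²)) = 12.7%.

12.7%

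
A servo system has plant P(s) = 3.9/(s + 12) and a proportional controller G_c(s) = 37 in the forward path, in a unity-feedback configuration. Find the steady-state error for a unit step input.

0.0768

The loop is type 0. Static position error constant K_pos = G_c(0)·P(0) = 37·0.325 = 12.03.
Steady-state error to a unit step: e_ss = 1/(1+K_pos) = 1/13.03 = 0.0768.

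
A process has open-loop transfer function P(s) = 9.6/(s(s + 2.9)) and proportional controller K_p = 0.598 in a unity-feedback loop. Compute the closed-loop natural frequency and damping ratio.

ω_n = 2.4 rad/s, ζ = 0.605

The closed-loop denominator is s(s+2.9) + 0.598·9.6 = s² + 2.9s + 5.741.
So ω_n² = 5.741 ⇒ ω_n = 2.396 rad/s, and ζ = 2.9/(2ω_n) = 0.605.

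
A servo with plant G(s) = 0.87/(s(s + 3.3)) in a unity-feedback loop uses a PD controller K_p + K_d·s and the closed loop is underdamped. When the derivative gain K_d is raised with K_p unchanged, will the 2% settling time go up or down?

decrease

Characteristic equation s² + (3.3 + 0.87K_d)s + 0.87K_p = 0: raising K_d increases ζω_n = (3.3+0.87K_d)/2 while the loop stays underdamped, so T_s ≈ 4/(ζω_n) decreases.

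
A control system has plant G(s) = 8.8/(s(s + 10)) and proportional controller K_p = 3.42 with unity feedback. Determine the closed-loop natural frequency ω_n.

ω_n = 5.49 rad/s

1 + K_p·G(s) = 0 gives s² + 10s + 30.1 = 0.
Matching s² + 2ζω_n s + ω_n²: ω_n = √30.1 = 5.486 rad/s and 2ζω_n = 10, so ζ = 10/(2·5.486) = 0.911.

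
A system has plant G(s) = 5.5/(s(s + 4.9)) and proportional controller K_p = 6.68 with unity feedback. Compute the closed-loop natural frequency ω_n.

ω_n = 6.06 rad/s

The closed-loop denominator is s(s+4.9) + 6.68·5.5 = s² + 4.9s + 36.74.
Matching s² + 2ζω_n s + ω_n²: ω_n = √36.74 = 6.061 rad/s and 2ζω_n = 4.9, so ζ = 4.9/(2·6.061) = 0.404.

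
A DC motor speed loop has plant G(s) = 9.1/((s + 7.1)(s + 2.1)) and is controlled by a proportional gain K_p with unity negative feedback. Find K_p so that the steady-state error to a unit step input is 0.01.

The loop is type 0, so e_ss(step) = 1/(1 + K_pos) with K_pos = K_p·G(0).
G(0) = 0.6103. Require 1/(1 + K_p·0.6103) = 0.01, so 1 + 0.6103·K_p = 100.
K_p = (100 − 1)/0.6103 = 162.

K_p = 162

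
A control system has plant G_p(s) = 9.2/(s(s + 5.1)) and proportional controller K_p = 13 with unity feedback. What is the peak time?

T_p = 0.295 s

The closed-loop denominator s² + 5.1s + 119.6 gives ω_n = √119.6 = 10.94 and ζ = 5.1/(2ω_n) = 0.2332.
Damped frequency ω_d = ω_n√(1−ζ²) = 10.63 rad/s, so peak time T_p = π/ω_d = 0.295 s.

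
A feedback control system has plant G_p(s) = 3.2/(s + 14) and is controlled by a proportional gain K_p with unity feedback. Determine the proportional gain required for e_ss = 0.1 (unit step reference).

K_p = 39.4

Steady-state error for a unit step on this type-0 loop is 1/(1 + K_p·G_p(0)).
G_p(0) = 0.2286. Require 1/(1 + K_p·0.2286) = 0.1, so 1 + 0.2286·K_p = 10.
K_p = (10 − 1)/0.2286 = 39.4.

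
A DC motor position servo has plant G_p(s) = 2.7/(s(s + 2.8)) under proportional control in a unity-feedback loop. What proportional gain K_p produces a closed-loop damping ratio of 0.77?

K_p = 1.22

Closed-loop characteristic equation: s² + 2.8s + K_p·2.7 = 0.
So ω_n = √(2.7K_p) and 2ζω_n = 2.8, giving ζ = 2.8/(2√(2.7K_p)).
Setting ζ = 0.77: √(2.7K_p) = 2.8/(2·0.77) = 1.818, so K_p = 3.306/2.7 = 1.22.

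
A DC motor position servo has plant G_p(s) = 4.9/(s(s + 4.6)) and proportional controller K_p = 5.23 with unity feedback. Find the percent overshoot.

From 1 + K_pG_p(s) = 0: s² + 4.6s + 25.63 = 0 ⇒ ω_n = 5.062, ζ = 0.4543.
%OS = 100·exp(−πζ/√(1−ζ²)) = 100·exp(−π·0.4543/√0.7936) = 20.1%.

20.1%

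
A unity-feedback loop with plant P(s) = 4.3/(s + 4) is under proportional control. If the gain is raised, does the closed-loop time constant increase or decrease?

The closed-loop bandwidth 4+K_p·4.3 grows with K_p, so τ shrinks.

decrease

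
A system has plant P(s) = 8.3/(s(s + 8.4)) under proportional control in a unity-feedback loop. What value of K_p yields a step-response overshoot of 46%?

K_p = 36.9

From %OS = 100·exp(−πζ/√(1−ζ²)) = 46%, ζ = −ln(0.46)/√(π²+ln²(0.46)) = 0.24.
Characteristic equation s² + 8.4s + 8.3K_p = 0 gives ζ = 8.4/(2√(8.3K_p)).
Setting ζ = 0.24: √(8.3K_p) = 8.4/(2·0.24) = 17.5, so K_p = 306.4/8.3 = 36.9.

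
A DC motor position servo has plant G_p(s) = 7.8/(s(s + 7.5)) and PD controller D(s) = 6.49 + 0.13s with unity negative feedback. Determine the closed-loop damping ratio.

ζ = 0.598

Forward path: (6.49 + 0.13s)·7.8/(s(s+7.5)). The closed-loop characteristic equation is s² + (7.5 + 7.8·0.13)s + 7.8·6.49 = 0.
That is s² + 8.514s + 50.62 = 0, so ω_n = 7.115 rad/s and ζ = 8.514/(2·7.115) = 0.5983.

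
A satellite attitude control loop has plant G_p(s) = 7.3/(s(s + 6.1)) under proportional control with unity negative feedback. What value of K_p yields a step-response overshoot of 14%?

K_p = 4.53

From %OS = 100·exp(−πζ/√(1−ζ²)) = 14%, ζ = −ln(0.14)/√(π²+ln²(0.14)) = 0.5305.
Characteristic equation s² + 6.1s + 7.3K_p = 0 gives ζ = 6.1/(2√(7.3K_p)).
Setting ζ = 0.5305: √(7.3K_p) = 6.1/(2·0.5305) = 5.749, so K_p = 33.05/7.3 = 4.53.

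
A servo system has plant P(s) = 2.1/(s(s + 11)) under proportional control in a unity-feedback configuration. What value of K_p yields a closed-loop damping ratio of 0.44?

K_p = 74.4

Closed-loop characteristic equation: s² + 11s + K_p·2.1 = 0.
So ω_n = √(2.1K_p) and 2ζω_n = 11, giving ζ = 11/(2√(2.1K_p)).
Setting ζ = 0.44: √(2.1K_p) = 11/(2·0.44) = 12.5, so K_p = 156.2/2.1 = 74.4.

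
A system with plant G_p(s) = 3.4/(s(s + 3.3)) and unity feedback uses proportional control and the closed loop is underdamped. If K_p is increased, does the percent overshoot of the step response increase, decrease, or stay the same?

increase

Characteristic equation s² + 3.3s + K_p·3.4 = 0: raising K_p raises ω_n while 2ζω_n = 3.3 is fixed, so ζ falls and overshoot grows.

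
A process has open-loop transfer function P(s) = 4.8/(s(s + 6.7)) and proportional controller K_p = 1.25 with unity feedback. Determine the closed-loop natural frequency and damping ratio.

The closed-loop denominator is s(s+6.7) + 1.25·4.8 = s² + 6.7s + 6.
So ω_n² = 6 ⇒ ω_n = 2.449 rad/s, and ζ = 6.7/(2ω_n) = 1.37.

ω_n = 2.45 rad/s, ζ = 1.37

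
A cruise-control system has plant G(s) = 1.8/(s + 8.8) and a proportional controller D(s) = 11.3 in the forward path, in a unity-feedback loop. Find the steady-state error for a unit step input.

The loop is type 0. Static position error constant K_pos = D(0)·G(0) = 11.3·0.2045 = 2.311.
Steady-state error to a unit step: e_ss = 1/(1+K_pos) = 1/3.311 = 0.302.

0.302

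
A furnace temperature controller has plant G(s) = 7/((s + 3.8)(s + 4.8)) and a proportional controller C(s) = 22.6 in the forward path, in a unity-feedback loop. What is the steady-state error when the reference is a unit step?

The loop is type 0. Static position error constant K_pos = C(0)·G(0) = 22.6·0.3838 = 8.673.
Steady-state error to a unit step: e_ss = 1/(1+K_pos) = 1/9.673 = 0.103.

0.103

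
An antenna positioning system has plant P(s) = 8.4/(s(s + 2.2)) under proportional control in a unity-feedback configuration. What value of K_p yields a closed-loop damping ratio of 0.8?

K_p = 0.225

Closed-loop characteristic equation: s² + 2.2s + K_p·8.4 = 0.
So ω_n = √(8.4K_p) and 2ζω_n = 2.2, giving ζ = 2.2/(2√(8.4K_p)).
Setting ζ = 0.8: √(8.4K_p) = 2.2/(2·0.8) = 1.375, so K_p = 1.891/8.4 = 0.225.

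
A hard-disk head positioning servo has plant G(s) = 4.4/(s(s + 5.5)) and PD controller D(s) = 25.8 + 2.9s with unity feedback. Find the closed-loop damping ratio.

Forward path: (25.8 + 2.9s)·4.4/(s(s+5.5)). The closed-loop characteristic equation is s² + (5.5 + 4.4·2.9)s + 4.4·25.8 = 0.
That is s² + 18.26s + 113.5 = 0, so ω_n = 10.65 rad/s and ζ = 18.26/(2·10.65) = 0.8569.

ζ = 0.857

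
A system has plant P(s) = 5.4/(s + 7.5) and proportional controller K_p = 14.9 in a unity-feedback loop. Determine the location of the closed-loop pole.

s = -87.96

Closed-loop transfer function: T(s) = K_p·P(s)/(1 + K_p·P(s)) = 80.46/(s + 7.5 + 80.46) = 80.46/(s + 87.96).
The closed-loop pole is at s = −87.96.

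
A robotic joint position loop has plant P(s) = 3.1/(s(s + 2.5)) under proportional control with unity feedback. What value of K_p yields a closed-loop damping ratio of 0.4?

Closed-loop characteristic equation: s² + 2.5s + K_p·3.1 = 0.
So ω_n = √(3.1K_p) and 2ζω_n = 2.5, giving ζ = 2.5/(2√(3.1K_p)).
Setting ζ = 0.4: √(3.1K_p) = 2.5/(2·0.4) = 3.125, so K_p = 9.766/3.1 = 3.15.

K_p = 3.15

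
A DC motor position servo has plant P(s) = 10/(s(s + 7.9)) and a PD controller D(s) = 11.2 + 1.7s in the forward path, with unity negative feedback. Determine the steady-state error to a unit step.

0

The open loop D(s)P(s) has a pole at the origin (type 1), so the static position error constant is infinite and e_ss = 1/(1+∞) = 0.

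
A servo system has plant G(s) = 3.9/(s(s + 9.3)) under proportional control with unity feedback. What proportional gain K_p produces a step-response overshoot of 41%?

K_p = 74.4

From %OS = 100·exp(−πζ/√(1−ζ²)) = 41%, ζ = −ln(0.41)/√(π²+ln²(0.41)) = 0.273.
Characteristic equation s² + 9.3s + 3.9K_p = 0 gives ζ = 9.3/(2√(3.9K_p)).
Setting ζ = 0.273: √(3.9K_p) = 9.3/(2·0.273) = 17.03, so K_p = 290.1/3.9 = 74.4.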